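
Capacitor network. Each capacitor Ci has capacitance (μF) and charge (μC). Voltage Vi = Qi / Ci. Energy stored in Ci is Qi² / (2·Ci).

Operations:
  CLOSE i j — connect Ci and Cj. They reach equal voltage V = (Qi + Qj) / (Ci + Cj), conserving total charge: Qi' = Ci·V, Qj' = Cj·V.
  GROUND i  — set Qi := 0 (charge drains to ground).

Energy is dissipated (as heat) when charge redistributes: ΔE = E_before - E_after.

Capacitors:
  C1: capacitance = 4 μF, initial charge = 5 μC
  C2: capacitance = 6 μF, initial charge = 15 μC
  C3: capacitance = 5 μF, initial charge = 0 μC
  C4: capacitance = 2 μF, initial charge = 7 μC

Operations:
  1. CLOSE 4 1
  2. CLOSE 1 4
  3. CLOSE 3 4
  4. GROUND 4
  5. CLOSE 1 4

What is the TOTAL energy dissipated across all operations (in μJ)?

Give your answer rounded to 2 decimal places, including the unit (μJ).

Answer: 9.23 μJ

Derivation:
Initial: C1(4μF, Q=5μC, V=1.25V), C2(6μF, Q=15μC, V=2.50V), C3(5μF, Q=0μC, V=0.00V), C4(2μF, Q=7μC, V=3.50V)
Op 1: CLOSE 4-1: Q_total=12.00, C_total=6.00, V=2.00; Q4=4.00, Q1=8.00; dissipated=3.375
Op 2: CLOSE 1-4: Q_total=12.00, C_total=6.00, V=2.00; Q1=8.00, Q4=4.00; dissipated=0.000
Op 3: CLOSE 3-4: Q_total=4.00, C_total=7.00, V=0.57; Q3=2.86, Q4=1.14; dissipated=2.857
Op 4: GROUND 4: Q4=0; energy lost=0.327
Op 5: CLOSE 1-4: Q_total=8.00, C_total=6.00, V=1.33; Q1=5.33, Q4=2.67; dissipated=2.667
Total dissipated: 9.225 μJ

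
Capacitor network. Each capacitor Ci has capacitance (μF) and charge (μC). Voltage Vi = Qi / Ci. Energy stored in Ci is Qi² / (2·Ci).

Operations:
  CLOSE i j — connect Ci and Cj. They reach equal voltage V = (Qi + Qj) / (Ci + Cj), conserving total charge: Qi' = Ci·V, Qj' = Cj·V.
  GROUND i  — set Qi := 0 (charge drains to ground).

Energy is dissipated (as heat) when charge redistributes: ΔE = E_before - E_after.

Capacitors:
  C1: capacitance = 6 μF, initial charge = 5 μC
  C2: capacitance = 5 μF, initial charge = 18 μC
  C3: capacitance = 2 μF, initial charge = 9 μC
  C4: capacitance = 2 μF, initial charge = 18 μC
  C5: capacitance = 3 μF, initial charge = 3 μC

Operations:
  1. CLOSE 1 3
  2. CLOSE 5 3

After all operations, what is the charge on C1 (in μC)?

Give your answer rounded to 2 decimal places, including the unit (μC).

Answer: 10.50 μC

Derivation:
Initial: C1(6μF, Q=5μC, V=0.83V), C2(5μF, Q=18μC, V=3.60V), C3(2μF, Q=9μC, V=4.50V), C4(2μF, Q=18μC, V=9.00V), C5(3μF, Q=3μC, V=1.00V)
Op 1: CLOSE 1-3: Q_total=14.00, C_total=8.00, V=1.75; Q1=10.50, Q3=3.50; dissipated=10.083
Op 2: CLOSE 5-3: Q_total=6.50, C_total=5.00, V=1.30; Q5=3.90, Q3=2.60; dissipated=0.338
Final charges: Q1=10.50, Q2=18.00, Q3=2.60, Q4=18.00, Q5=3.90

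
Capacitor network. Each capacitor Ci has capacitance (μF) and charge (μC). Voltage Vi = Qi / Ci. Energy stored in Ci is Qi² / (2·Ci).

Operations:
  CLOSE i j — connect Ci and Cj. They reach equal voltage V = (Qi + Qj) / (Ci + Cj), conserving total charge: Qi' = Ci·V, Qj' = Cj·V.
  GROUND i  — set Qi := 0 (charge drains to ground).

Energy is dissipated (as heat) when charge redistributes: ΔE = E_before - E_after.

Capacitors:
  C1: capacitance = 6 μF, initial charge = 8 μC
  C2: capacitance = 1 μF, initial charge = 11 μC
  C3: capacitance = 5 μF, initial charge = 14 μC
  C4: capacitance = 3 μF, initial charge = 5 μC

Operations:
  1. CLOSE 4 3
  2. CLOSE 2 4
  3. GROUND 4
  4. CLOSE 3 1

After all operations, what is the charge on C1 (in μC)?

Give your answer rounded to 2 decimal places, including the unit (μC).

Initial: C1(6μF, Q=8μC, V=1.33V), C2(1μF, Q=11μC, V=11.00V), C3(5μF, Q=14μC, V=2.80V), C4(3μF, Q=5μC, V=1.67V)
Op 1: CLOSE 4-3: Q_total=19.00, C_total=8.00, V=2.38; Q4=7.12, Q3=11.88; dissipated=1.204
Op 2: CLOSE 2-4: Q_total=18.12, C_total=4.00, V=4.53; Q2=4.53, Q4=13.59; dissipated=27.896
Op 3: GROUND 4: Q4=0; energy lost=30.798
Op 4: CLOSE 3-1: Q_total=19.88, C_total=11.00, V=1.81; Q3=9.03, Q1=10.84; dissipated=1.480
Final charges: Q1=10.84, Q2=4.53, Q3=9.03, Q4=0.00

Answer: 10.84 μC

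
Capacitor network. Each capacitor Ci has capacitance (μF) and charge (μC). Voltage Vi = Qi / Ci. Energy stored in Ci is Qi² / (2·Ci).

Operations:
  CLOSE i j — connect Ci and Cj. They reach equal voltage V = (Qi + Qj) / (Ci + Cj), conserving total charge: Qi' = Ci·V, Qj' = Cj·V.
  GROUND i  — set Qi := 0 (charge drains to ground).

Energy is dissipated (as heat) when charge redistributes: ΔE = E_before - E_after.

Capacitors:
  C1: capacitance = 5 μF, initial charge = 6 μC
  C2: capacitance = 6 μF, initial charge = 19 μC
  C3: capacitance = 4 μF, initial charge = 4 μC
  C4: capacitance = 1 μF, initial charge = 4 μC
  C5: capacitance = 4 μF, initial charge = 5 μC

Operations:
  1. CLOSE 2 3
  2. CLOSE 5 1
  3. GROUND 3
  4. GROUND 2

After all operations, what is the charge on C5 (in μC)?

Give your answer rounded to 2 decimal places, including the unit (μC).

Initial: C1(5μF, Q=6μC, V=1.20V), C2(6μF, Q=19μC, V=3.17V), C3(4μF, Q=4μC, V=1.00V), C4(1μF, Q=4μC, V=4.00V), C5(4μF, Q=5μC, V=1.25V)
Op 1: CLOSE 2-3: Q_total=23.00, C_total=10.00, V=2.30; Q2=13.80, Q3=9.20; dissipated=5.633
Op 2: CLOSE 5-1: Q_total=11.00, C_total=9.00, V=1.22; Q5=4.89, Q1=6.11; dissipated=0.003
Op 3: GROUND 3: Q3=0; energy lost=10.580
Op 4: GROUND 2: Q2=0; energy lost=15.870
Final charges: Q1=6.11, Q2=0.00, Q3=0.00, Q4=4.00, Q5=4.89

Answer: 4.89 μC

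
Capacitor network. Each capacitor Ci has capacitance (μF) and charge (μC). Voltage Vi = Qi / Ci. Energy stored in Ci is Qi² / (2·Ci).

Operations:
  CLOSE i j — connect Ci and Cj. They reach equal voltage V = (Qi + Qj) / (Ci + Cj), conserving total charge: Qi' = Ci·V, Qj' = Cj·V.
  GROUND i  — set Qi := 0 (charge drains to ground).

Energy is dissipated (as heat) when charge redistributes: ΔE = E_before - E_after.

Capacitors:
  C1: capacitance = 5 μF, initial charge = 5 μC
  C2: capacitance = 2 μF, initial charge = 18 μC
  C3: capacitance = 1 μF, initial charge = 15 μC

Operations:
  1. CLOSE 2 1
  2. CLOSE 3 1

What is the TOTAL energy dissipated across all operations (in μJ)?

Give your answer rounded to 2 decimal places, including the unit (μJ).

Answer: 102.89 μJ

Derivation:
Initial: C1(5μF, Q=5μC, V=1.00V), C2(2μF, Q=18μC, V=9.00V), C3(1μF, Q=15μC, V=15.00V)
Op 1: CLOSE 2-1: Q_total=23.00, C_total=7.00, V=3.29; Q2=6.57, Q1=16.43; dissipated=45.714
Op 2: CLOSE 3-1: Q_total=31.43, C_total=6.00, V=5.24; Q3=5.24, Q1=26.19; dissipated=57.177
Total dissipated: 102.891 μJ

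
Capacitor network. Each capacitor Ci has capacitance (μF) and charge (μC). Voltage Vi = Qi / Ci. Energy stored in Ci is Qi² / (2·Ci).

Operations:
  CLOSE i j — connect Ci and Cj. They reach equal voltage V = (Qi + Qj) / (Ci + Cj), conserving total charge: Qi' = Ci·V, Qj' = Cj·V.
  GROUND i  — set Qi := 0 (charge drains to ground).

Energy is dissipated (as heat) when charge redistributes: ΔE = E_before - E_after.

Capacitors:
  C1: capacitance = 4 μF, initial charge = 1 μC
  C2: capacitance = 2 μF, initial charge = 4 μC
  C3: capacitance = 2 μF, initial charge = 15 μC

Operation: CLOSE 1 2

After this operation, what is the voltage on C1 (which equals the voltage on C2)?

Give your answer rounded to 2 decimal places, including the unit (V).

Answer: 0.83 V

Derivation:
Initial: C1(4μF, Q=1μC, V=0.25V), C2(2μF, Q=4μC, V=2.00V), C3(2μF, Q=15μC, V=7.50V)
Op 1: CLOSE 1-2: Q_total=5.00, C_total=6.00, V=0.83; Q1=3.33, Q2=1.67; dissipated=2.042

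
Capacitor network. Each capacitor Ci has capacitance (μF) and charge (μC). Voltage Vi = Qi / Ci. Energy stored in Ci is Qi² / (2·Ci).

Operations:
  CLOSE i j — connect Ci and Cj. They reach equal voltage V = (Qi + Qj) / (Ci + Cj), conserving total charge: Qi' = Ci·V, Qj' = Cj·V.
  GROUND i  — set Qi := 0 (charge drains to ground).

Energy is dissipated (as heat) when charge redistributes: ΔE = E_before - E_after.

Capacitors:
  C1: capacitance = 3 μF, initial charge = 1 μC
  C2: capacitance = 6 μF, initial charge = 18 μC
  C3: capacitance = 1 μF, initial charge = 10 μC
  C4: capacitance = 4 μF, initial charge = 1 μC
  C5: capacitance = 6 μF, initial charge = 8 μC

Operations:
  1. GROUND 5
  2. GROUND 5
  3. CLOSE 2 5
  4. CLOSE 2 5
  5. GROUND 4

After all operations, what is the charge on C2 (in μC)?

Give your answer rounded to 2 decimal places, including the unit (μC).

Answer: 9.00 μC

Derivation:
Initial: C1(3μF, Q=1μC, V=0.33V), C2(6μF, Q=18μC, V=3.00V), C3(1μF, Q=10μC, V=10.00V), C4(4μF, Q=1μC, V=0.25V), C5(6μF, Q=8μC, V=1.33V)
Op 1: GROUND 5: Q5=0; energy lost=5.333
Op 2: GROUND 5: Q5=0; energy lost=0.000
Op 3: CLOSE 2-5: Q_total=18.00, C_total=12.00, V=1.50; Q2=9.00, Q5=9.00; dissipated=13.500
Op 4: CLOSE 2-5: Q_total=18.00, C_total=12.00, V=1.50; Q2=9.00, Q5=9.00; dissipated=0.000
Op 5: GROUND 4: Q4=0; energy lost=0.125
Final charges: Q1=1.00, Q2=9.00, Q3=10.00, Q4=0.00, Q5=9.00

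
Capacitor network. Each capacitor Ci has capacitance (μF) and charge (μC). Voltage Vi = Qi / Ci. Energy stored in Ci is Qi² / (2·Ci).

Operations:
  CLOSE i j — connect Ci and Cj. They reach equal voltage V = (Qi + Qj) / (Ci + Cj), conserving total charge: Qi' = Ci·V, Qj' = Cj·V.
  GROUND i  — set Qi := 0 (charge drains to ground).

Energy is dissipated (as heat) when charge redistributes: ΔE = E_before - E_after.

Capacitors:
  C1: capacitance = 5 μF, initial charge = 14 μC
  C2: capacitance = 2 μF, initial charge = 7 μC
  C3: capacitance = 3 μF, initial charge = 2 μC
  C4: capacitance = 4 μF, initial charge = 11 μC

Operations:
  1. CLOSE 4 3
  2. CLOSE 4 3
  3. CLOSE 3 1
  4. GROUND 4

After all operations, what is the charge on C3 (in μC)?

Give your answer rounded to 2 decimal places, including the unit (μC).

Initial: C1(5μF, Q=14μC, V=2.80V), C2(2μF, Q=7μC, V=3.50V), C3(3μF, Q=2μC, V=0.67V), C4(4μF, Q=11μC, V=2.75V)
Op 1: CLOSE 4-3: Q_total=13.00, C_total=7.00, V=1.86; Q4=7.43, Q3=5.57; dissipated=3.720
Op 2: CLOSE 4-3: Q_total=13.00, C_total=7.00, V=1.86; Q4=7.43, Q3=5.57; dissipated=0.000
Op 3: CLOSE 3-1: Q_total=19.57, C_total=8.00, V=2.45; Q3=7.34, Q1=12.23; dissipated=0.833
Op 4: GROUND 4: Q4=0; energy lost=6.898
Final charges: Q1=12.23, Q2=7.00, Q3=7.34, Q4=0.00

Answer: 7.34 μC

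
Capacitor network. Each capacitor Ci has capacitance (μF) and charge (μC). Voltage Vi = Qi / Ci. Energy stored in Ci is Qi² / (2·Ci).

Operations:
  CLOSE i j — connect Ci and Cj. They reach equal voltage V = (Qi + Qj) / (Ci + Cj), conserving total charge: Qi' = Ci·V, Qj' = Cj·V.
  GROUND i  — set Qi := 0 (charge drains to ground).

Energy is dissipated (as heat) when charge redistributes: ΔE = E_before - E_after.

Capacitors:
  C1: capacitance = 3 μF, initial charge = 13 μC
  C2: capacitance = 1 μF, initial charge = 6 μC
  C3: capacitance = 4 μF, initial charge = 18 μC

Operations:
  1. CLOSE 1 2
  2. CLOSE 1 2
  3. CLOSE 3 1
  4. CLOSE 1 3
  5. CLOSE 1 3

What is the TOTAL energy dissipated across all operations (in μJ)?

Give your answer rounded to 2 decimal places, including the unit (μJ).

Answer: 1.10 μJ

Derivation:
Initial: C1(3μF, Q=13μC, V=4.33V), C2(1μF, Q=6μC, V=6.00V), C3(4μF, Q=18μC, V=4.50V)
Op 1: CLOSE 1-2: Q_total=19.00, C_total=4.00, V=4.75; Q1=14.25, Q2=4.75; dissipated=1.042
Op 2: CLOSE 1-2: Q_total=19.00, C_total=4.00, V=4.75; Q1=14.25, Q2=4.75; dissipated=0.000
Op 3: CLOSE 3-1: Q_total=32.25, C_total=7.00, V=4.61; Q3=18.43, Q1=13.82; dissipated=0.054
Op 4: CLOSE 1-3: Q_total=32.25, C_total=7.00, V=4.61; Q1=13.82, Q3=18.43; dissipated=0.000
Op 5: CLOSE 1-3: Q_total=32.25, C_total=7.00, V=4.61; Q1=13.82, Q3=18.43; dissipated=0.000
Total dissipated: 1.095 μJ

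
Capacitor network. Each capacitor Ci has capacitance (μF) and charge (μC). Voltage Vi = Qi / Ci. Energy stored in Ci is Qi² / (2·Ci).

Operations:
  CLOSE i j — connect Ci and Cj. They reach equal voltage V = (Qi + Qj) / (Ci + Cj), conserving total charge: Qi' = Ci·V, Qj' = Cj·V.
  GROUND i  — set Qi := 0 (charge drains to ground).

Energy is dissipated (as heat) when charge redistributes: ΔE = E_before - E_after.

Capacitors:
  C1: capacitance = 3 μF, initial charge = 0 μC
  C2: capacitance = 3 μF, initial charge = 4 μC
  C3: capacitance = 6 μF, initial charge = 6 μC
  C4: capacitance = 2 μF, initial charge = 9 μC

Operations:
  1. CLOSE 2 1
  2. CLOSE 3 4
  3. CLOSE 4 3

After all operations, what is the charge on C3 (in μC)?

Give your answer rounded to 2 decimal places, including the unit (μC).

Answer: 11.25 μC

Derivation:
Initial: C1(3μF, Q=0μC, V=0.00V), C2(3μF, Q=4μC, V=1.33V), C3(6μF, Q=6μC, V=1.00V), C4(2μF, Q=9μC, V=4.50V)
Op 1: CLOSE 2-1: Q_total=4.00, C_total=6.00, V=0.67; Q2=2.00, Q1=2.00; dissipated=1.333
Op 2: CLOSE 3-4: Q_total=15.00, C_total=8.00, V=1.88; Q3=11.25, Q4=3.75; dissipated=9.188
Op 3: CLOSE 4-3: Q_total=15.00, C_total=8.00, V=1.88; Q4=3.75, Q3=11.25; dissipated=0.000
Final charges: Q1=2.00, Q2=2.00, Q3=11.25, Q4=3.75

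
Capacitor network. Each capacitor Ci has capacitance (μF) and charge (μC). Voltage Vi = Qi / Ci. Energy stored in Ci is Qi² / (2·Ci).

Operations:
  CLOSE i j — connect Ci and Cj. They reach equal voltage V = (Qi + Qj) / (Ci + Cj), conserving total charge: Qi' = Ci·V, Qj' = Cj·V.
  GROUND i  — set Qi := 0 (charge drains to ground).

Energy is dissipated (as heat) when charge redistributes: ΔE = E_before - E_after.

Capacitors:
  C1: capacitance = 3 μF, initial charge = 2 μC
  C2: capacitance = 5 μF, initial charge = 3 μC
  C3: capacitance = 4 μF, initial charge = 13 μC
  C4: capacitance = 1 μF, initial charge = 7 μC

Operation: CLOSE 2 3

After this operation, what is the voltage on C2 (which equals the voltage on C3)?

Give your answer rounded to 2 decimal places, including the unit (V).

Answer: 1.78 V

Derivation:
Initial: C1(3μF, Q=2μC, V=0.67V), C2(5μF, Q=3μC, V=0.60V), C3(4μF, Q=13μC, V=3.25V), C4(1μF, Q=7μC, V=7.00V)
Op 1: CLOSE 2-3: Q_total=16.00, C_total=9.00, V=1.78; Q2=8.89, Q3=7.11; dissipated=7.803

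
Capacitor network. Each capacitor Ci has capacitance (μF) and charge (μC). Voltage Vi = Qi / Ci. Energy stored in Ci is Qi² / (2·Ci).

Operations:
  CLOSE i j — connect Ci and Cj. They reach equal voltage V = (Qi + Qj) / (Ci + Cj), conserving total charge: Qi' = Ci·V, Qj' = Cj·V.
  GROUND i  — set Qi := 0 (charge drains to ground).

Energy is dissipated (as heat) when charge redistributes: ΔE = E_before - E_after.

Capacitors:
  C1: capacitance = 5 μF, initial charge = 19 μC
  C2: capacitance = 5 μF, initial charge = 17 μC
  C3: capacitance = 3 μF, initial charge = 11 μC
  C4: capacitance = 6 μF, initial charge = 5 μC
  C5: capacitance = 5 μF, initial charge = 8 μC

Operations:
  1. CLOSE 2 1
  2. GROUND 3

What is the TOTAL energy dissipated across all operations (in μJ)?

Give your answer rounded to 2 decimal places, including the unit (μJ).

Answer: 20.37 μJ

Derivation:
Initial: C1(5μF, Q=19μC, V=3.80V), C2(5μF, Q=17μC, V=3.40V), C3(3μF, Q=11μC, V=3.67V), C4(6μF, Q=5μC, V=0.83V), C5(5μF, Q=8μC, V=1.60V)
Op 1: CLOSE 2-1: Q_total=36.00, C_total=10.00, V=3.60; Q2=18.00, Q1=18.00; dissipated=0.200
Op 2: GROUND 3: Q3=0; energy lost=20.167
Total dissipated: 20.367 μJ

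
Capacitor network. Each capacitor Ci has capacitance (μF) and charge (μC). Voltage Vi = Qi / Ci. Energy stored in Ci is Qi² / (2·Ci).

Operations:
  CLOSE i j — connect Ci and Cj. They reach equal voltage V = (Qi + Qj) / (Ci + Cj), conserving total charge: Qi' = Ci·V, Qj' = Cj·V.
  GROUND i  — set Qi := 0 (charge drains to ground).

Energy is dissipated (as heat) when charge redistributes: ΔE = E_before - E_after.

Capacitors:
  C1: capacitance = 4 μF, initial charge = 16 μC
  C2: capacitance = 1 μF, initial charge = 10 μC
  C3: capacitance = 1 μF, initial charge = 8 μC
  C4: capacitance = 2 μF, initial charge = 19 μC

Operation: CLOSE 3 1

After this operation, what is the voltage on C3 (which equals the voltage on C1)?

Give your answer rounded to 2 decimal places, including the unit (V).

Initial: C1(4μF, Q=16μC, V=4.00V), C2(1μF, Q=10μC, V=10.00V), C3(1μF, Q=8μC, V=8.00V), C4(2μF, Q=19μC, V=9.50V)
Op 1: CLOSE 3-1: Q_total=24.00, C_total=5.00, V=4.80; Q3=4.80, Q1=19.20; dissipated=6.400

Answer: 4.80 V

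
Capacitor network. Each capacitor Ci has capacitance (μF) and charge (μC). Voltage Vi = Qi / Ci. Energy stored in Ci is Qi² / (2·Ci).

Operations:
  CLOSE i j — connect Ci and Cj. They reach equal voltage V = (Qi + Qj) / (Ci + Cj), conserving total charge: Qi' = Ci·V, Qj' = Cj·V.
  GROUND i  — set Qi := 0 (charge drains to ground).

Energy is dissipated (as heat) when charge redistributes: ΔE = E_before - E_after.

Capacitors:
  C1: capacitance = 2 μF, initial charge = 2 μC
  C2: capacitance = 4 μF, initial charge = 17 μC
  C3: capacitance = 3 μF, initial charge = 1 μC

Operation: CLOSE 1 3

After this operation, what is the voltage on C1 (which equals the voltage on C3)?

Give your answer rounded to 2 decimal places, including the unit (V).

Answer: 0.60 V

Derivation:
Initial: C1(2μF, Q=2μC, V=1.00V), C2(4μF, Q=17μC, V=4.25V), C3(3μF, Q=1μC, V=0.33V)
Op 1: CLOSE 1-3: Q_total=3.00, C_total=5.00, V=0.60; Q1=1.20, Q3=1.80; dissipated=0.267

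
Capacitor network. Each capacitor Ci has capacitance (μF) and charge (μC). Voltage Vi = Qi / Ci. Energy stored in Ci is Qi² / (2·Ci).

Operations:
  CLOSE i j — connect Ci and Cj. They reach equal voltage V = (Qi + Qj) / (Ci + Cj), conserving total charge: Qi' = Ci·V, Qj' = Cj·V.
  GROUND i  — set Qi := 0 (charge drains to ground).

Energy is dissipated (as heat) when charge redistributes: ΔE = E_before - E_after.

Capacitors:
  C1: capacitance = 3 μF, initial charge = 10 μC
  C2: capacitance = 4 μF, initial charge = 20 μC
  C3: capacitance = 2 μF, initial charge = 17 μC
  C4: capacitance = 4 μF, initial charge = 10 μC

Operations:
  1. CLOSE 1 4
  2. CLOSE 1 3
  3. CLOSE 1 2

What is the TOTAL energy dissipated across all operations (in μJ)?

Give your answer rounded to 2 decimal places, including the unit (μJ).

Answer: 19.71 μJ

Derivation:
Initial: C1(3μF, Q=10μC, V=3.33V), C2(4μF, Q=20μC, V=5.00V), C3(2μF, Q=17μC, V=8.50V), C4(4μF, Q=10μC, V=2.50V)
Op 1: CLOSE 1-4: Q_total=20.00, C_total=7.00, V=2.86; Q1=8.57, Q4=11.43; dissipated=0.595
Op 2: CLOSE 1-3: Q_total=25.57, C_total=5.00, V=5.11; Q1=15.34, Q3=10.23; dissipated=19.105
Op 3: CLOSE 1-2: Q_total=35.34, C_total=7.00, V=5.05; Q1=15.15, Q2=20.20; dissipated=0.011
Total dissipated: 19.712 μJ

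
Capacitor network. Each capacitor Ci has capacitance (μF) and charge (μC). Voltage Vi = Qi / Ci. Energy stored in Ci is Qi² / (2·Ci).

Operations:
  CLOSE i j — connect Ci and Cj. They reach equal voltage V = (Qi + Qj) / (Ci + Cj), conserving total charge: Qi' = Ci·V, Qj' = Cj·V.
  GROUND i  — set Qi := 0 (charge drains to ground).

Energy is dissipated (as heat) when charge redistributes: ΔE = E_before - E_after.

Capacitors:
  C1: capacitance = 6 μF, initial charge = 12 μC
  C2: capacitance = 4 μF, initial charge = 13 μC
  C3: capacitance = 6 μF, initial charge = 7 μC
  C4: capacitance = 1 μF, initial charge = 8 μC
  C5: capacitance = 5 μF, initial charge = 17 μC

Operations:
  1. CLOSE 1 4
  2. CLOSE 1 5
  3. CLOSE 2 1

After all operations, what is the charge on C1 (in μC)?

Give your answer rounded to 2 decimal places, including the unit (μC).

Answer: 18.97 μC

Derivation:
Initial: C1(6μF, Q=12μC, V=2.00V), C2(4μF, Q=13μC, V=3.25V), C3(6μF, Q=7μC, V=1.17V), C4(1μF, Q=8μC, V=8.00V), C5(5μF, Q=17μC, V=3.40V)
Op 1: CLOSE 1-4: Q_total=20.00, C_total=7.00, V=2.86; Q1=17.14, Q4=2.86; dissipated=15.429
Op 2: CLOSE 1-5: Q_total=34.14, C_total=11.00, V=3.10; Q1=18.62, Q5=15.52; dissipated=0.402
Op 3: CLOSE 2-1: Q_total=31.62, C_total=10.00, V=3.16; Q2=12.65, Q1=18.97; dissipated=0.026
Final charges: Q1=18.97, Q2=12.65, Q3=7.00, Q4=2.86, Q5=15.52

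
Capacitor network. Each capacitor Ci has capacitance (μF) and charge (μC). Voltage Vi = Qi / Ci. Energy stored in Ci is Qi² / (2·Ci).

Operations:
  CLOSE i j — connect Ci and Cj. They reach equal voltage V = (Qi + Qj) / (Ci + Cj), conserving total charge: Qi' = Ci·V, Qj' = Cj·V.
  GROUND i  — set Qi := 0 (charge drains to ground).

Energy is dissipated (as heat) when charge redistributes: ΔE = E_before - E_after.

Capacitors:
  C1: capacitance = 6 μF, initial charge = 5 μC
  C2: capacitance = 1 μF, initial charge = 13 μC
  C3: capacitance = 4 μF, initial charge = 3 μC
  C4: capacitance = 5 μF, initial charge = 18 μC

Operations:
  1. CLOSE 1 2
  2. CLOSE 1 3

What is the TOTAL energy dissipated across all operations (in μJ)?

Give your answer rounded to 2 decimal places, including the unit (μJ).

Answer: 67.42 μJ

Derivation:
Initial: C1(6μF, Q=5μC, V=0.83V), C2(1μF, Q=13μC, V=13.00V), C3(4μF, Q=3μC, V=0.75V), C4(5μF, Q=18μC, V=3.60V)
Op 1: CLOSE 1-2: Q_total=18.00, C_total=7.00, V=2.57; Q1=15.43, Q2=2.57; dissipated=63.440
Op 2: CLOSE 1-3: Q_total=18.43, C_total=10.00, V=1.84; Q1=11.06, Q3=7.37; dissipated=3.981
Total dissipated: 67.422 μJ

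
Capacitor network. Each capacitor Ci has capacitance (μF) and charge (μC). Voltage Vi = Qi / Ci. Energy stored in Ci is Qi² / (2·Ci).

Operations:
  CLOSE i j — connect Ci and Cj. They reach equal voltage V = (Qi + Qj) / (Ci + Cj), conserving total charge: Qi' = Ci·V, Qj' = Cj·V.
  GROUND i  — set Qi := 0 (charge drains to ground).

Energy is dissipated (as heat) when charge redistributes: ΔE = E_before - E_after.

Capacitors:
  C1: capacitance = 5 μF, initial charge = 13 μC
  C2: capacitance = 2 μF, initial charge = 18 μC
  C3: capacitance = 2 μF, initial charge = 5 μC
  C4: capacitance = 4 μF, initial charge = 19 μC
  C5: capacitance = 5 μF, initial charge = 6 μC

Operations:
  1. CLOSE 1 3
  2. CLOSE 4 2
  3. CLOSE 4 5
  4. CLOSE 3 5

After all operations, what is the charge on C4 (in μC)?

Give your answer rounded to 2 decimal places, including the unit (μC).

Answer: 13.63 μC

Derivation:
Initial: C1(5μF, Q=13μC, V=2.60V), C2(2μF, Q=18μC, V=9.00V), C3(2μF, Q=5μC, V=2.50V), C4(4μF, Q=19μC, V=4.75V), C5(5μF, Q=6μC, V=1.20V)
Op 1: CLOSE 1-3: Q_total=18.00, C_total=7.00, V=2.57; Q1=12.86, Q3=5.14; dissipated=0.007
Op 2: CLOSE 4-2: Q_total=37.00, C_total=6.00, V=6.17; Q4=24.67, Q2=12.33; dissipated=12.042
Op 3: CLOSE 4-5: Q_total=30.67, C_total=9.00, V=3.41; Q4=13.63, Q5=17.04; dissipated=27.409
Op 4: CLOSE 3-5: Q_total=22.18, C_total=7.00, V=3.17; Q3=6.34, Q5=15.84; dissipated=0.499
Final charges: Q1=12.86, Q2=12.33, Q3=6.34, Q4=13.63, Q5=15.84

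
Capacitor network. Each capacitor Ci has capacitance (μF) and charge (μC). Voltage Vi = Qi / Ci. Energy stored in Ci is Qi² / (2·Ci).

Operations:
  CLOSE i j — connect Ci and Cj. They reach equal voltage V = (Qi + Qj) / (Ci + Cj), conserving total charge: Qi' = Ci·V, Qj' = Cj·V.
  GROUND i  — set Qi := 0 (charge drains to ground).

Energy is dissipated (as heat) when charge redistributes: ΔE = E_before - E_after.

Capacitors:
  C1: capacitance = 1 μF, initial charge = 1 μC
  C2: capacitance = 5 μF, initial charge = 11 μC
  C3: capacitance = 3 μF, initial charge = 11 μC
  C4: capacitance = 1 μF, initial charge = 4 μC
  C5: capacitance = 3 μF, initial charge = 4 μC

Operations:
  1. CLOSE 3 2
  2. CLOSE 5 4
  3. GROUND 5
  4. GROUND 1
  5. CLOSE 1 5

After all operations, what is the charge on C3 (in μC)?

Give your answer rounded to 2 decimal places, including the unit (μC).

Answer: 8.25 μC

Derivation:
Initial: C1(1μF, Q=1μC, V=1.00V), C2(5μF, Q=11μC, V=2.20V), C3(3μF, Q=11μC, V=3.67V), C4(1μF, Q=4μC, V=4.00V), C5(3μF, Q=4μC, V=1.33V)
Op 1: CLOSE 3-2: Q_total=22.00, C_total=8.00, V=2.75; Q3=8.25, Q2=13.75; dissipated=2.017
Op 2: CLOSE 5-4: Q_total=8.00, C_total=4.00, V=2.00; Q5=6.00, Q4=2.00; dissipated=2.667
Op 3: GROUND 5: Q5=0; energy lost=6.000
Op 4: GROUND 1: Q1=0; energy lost=0.500
Op 5: CLOSE 1-5: Q_total=0.00, C_total=4.00, V=0.00; Q1=0.00, Q5=0.00; dissipated=0.000
Final charges: Q1=0.00, Q2=13.75, Q3=8.25, Q4=2.00, Q5=0.00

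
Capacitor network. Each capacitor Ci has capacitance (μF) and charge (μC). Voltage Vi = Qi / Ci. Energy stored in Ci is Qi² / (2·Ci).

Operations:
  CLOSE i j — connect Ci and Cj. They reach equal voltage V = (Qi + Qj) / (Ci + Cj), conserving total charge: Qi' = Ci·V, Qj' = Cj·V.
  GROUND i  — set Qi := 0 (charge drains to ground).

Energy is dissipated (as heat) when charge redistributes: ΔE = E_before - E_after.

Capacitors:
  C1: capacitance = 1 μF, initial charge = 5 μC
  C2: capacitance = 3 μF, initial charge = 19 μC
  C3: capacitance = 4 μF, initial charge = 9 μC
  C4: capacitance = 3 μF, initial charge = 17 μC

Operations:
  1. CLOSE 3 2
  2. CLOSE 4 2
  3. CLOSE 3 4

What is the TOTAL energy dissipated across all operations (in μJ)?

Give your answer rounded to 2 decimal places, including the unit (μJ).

Initial: C1(1μF, Q=5μC, V=5.00V), C2(3μF, Q=19μC, V=6.33V), C3(4μF, Q=9μC, V=2.25V), C4(3μF, Q=17μC, V=5.67V)
Op 1: CLOSE 3-2: Q_total=28.00, C_total=7.00, V=4.00; Q3=16.00, Q2=12.00; dissipated=14.292
Op 2: CLOSE 4-2: Q_total=29.00, C_total=6.00, V=4.83; Q4=14.50, Q2=14.50; dissipated=2.083
Op 3: CLOSE 3-4: Q_total=30.50, C_total=7.00, V=4.36; Q3=17.43, Q4=13.07; dissipated=0.595
Total dissipated: 16.970 μJ

Answer: 16.97 μJ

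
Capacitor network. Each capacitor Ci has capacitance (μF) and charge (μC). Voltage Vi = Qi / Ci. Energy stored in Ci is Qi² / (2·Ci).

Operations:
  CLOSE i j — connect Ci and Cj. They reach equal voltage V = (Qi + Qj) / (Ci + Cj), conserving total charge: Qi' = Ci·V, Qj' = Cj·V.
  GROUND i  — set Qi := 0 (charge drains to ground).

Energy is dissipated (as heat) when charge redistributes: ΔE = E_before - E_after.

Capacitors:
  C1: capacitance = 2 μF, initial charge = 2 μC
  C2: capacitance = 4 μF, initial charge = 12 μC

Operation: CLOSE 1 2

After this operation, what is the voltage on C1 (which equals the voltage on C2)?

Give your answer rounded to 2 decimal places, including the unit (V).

Initial: C1(2μF, Q=2μC, V=1.00V), C2(4μF, Q=12μC, V=3.00V)
Op 1: CLOSE 1-2: Q_total=14.00, C_total=6.00, V=2.33; Q1=4.67, Q2=9.33; dissipated=2.667

Answer: 2.33 V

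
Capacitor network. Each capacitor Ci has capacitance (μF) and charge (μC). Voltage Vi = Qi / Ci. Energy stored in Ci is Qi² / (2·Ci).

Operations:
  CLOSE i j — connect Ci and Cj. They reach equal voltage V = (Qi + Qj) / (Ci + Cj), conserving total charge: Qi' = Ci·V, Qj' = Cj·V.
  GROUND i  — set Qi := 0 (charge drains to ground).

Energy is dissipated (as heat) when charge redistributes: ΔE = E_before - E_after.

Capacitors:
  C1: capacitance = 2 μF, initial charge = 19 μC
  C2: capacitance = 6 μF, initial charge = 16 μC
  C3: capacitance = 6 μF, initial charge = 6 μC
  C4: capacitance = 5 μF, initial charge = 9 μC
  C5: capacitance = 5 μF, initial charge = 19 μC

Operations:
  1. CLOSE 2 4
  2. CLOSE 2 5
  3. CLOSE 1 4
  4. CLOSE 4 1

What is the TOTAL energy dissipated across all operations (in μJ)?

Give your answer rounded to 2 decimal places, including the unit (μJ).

Initial: C1(2μF, Q=19μC, V=9.50V), C2(6μF, Q=16μC, V=2.67V), C3(6μF, Q=6μC, V=1.00V), C4(5μF, Q=9μC, V=1.80V), C5(5μF, Q=19μC, V=3.80V)
Op 1: CLOSE 2-4: Q_total=25.00, C_total=11.00, V=2.27; Q2=13.64, Q4=11.36; dissipated=1.024
Op 2: CLOSE 2-5: Q_total=32.64, C_total=11.00, V=2.97; Q2=17.80, Q5=14.83; dissipated=3.181
Op 3: CLOSE 1-4: Q_total=30.36, C_total=7.00, V=4.34; Q1=8.68, Q4=21.69; dissipated=37.310
Op 4: CLOSE 4-1: Q_total=30.36, C_total=7.00, V=4.34; Q4=21.69, Q1=8.68; dissipated=0.000
Total dissipated: 41.515 μJ

Answer: 41.51 μJ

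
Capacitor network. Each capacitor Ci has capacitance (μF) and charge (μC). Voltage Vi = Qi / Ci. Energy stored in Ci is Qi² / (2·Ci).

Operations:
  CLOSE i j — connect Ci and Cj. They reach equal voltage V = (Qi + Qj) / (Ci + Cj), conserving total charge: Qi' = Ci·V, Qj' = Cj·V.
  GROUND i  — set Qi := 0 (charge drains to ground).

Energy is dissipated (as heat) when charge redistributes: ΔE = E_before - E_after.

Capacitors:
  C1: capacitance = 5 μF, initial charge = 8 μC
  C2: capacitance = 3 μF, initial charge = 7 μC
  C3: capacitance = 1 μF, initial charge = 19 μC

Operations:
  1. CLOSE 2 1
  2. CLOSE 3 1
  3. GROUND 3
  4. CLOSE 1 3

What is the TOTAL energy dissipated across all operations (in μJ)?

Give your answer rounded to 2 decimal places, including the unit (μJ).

Answer: 143.20 μJ

Derivation:
Initial: C1(5μF, Q=8μC, V=1.60V), C2(3μF, Q=7μC, V=2.33V), C3(1μF, Q=19μC, V=19.00V)
Op 1: CLOSE 2-1: Q_total=15.00, C_total=8.00, V=1.88; Q2=5.62, Q1=9.38; dissipated=0.504
Op 2: CLOSE 3-1: Q_total=28.38, C_total=6.00, V=4.73; Q3=4.73, Q1=23.65; dissipated=122.194
Op 3: GROUND 3: Q3=0; energy lost=11.183
Op 4: CLOSE 1-3: Q_total=23.65, C_total=6.00, V=3.94; Q1=19.70, Q3=3.94; dissipated=9.319
Total dissipated: 143.199 μJ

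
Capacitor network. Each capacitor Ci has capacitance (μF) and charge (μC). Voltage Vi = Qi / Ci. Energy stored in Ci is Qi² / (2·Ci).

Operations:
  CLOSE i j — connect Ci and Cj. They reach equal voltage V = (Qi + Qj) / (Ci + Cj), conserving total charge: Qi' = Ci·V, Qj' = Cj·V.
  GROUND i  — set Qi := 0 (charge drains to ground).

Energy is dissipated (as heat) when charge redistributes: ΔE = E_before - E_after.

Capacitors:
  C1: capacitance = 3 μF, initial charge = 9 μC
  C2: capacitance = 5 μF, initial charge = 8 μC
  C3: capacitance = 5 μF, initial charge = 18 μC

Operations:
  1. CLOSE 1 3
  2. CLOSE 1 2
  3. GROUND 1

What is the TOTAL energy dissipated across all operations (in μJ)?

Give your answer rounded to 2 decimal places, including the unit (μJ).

Initial: C1(3μF, Q=9μC, V=3.00V), C2(5μF, Q=8μC, V=1.60V), C3(5μF, Q=18μC, V=3.60V)
Op 1: CLOSE 1-3: Q_total=27.00, C_total=8.00, V=3.38; Q1=10.12, Q3=16.88; dissipated=0.338
Op 2: CLOSE 1-2: Q_total=18.12, C_total=8.00, V=2.27; Q1=6.80, Q2=11.33; dissipated=2.954
Op 3: GROUND 1: Q1=0; energy lost=7.700
Total dissipated: 10.991 μJ

Answer: 10.99 μJ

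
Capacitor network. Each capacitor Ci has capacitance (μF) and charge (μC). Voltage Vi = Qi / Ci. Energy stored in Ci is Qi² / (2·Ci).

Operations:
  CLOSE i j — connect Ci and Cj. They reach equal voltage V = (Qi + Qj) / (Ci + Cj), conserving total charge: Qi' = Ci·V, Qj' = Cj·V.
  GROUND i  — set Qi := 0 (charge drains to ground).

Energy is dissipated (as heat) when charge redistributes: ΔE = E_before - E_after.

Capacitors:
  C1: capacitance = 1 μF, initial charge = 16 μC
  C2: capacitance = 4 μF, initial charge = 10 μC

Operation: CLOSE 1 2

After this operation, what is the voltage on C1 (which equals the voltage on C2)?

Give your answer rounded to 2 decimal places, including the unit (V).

Answer: 5.20 V

Derivation:
Initial: C1(1μF, Q=16μC, V=16.00V), C2(4μF, Q=10μC, V=2.50V)
Op 1: CLOSE 1-2: Q_total=26.00, C_total=5.00, V=5.20; Q1=5.20, Q2=20.80; dissipated=72.900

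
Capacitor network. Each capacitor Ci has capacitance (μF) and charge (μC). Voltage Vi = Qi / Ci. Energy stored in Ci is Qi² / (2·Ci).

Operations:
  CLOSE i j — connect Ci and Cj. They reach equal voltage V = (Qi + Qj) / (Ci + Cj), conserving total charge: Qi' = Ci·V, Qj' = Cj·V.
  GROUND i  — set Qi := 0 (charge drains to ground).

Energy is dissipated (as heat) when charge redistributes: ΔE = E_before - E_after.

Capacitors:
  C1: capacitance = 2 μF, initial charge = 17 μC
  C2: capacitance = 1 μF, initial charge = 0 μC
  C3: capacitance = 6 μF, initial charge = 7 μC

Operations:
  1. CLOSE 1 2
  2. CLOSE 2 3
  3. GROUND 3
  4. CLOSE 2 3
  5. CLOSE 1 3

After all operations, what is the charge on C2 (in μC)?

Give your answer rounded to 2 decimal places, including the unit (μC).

Answer: 0.26 μC

Derivation:
Initial: C1(2μF, Q=17μC, V=8.50V), C2(1μF, Q=0μC, V=0.00V), C3(6μF, Q=7μC, V=1.17V)
Op 1: CLOSE 1-2: Q_total=17.00, C_total=3.00, V=5.67; Q1=11.33, Q2=5.67; dissipated=24.083
Op 2: CLOSE 2-3: Q_total=12.67, C_total=7.00, V=1.81; Q2=1.81, Q3=10.86; dissipated=8.679
Op 3: GROUND 3: Q3=0; energy lost=9.823
Op 4: CLOSE 2-3: Q_total=1.81, C_total=7.00, V=0.26; Q2=0.26, Q3=1.55; dissipated=1.403
Op 5: CLOSE 1-3: Q_total=12.88, C_total=8.00, V=1.61; Q1=3.22, Q3=9.66; dissipated=21.936
Final charges: Q1=3.22, Q2=0.26, Q3=9.66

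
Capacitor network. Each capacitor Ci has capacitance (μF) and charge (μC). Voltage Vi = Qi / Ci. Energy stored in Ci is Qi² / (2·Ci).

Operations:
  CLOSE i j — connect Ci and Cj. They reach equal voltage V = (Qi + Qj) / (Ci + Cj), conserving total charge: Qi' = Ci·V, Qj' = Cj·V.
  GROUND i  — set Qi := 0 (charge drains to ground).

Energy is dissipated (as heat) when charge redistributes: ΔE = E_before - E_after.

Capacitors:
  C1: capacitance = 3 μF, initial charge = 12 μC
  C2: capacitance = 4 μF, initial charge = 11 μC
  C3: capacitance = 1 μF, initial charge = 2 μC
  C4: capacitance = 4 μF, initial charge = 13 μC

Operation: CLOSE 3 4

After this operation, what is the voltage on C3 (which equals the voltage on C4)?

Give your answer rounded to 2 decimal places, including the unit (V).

Answer: 3.00 V

Derivation:
Initial: C1(3μF, Q=12μC, V=4.00V), C2(4μF, Q=11μC, V=2.75V), C3(1μF, Q=2μC, V=2.00V), C4(4μF, Q=13μC, V=3.25V)
Op 1: CLOSE 3-4: Q_total=15.00, C_total=5.00, V=3.00; Q3=3.00, Q4=12.00; dissipated=0.625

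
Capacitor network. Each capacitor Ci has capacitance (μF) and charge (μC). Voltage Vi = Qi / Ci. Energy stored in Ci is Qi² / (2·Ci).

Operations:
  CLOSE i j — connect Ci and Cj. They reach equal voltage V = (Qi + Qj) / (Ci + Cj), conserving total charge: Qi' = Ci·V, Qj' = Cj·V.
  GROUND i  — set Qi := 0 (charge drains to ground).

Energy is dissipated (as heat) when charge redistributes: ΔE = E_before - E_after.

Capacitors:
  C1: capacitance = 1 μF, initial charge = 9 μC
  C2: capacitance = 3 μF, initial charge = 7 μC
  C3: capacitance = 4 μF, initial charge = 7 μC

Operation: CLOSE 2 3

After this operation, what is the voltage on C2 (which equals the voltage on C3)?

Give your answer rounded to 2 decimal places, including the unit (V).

Initial: C1(1μF, Q=9μC, V=9.00V), C2(3μF, Q=7μC, V=2.33V), C3(4μF, Q=7μC, V=1.75V)
Op 1: CLOSE 2-3: Q_total=14.00, C_total=7.00, V=2.00; Q2=6.00, Q3=8.00; dissipated=0.292

Answer: 2.00 V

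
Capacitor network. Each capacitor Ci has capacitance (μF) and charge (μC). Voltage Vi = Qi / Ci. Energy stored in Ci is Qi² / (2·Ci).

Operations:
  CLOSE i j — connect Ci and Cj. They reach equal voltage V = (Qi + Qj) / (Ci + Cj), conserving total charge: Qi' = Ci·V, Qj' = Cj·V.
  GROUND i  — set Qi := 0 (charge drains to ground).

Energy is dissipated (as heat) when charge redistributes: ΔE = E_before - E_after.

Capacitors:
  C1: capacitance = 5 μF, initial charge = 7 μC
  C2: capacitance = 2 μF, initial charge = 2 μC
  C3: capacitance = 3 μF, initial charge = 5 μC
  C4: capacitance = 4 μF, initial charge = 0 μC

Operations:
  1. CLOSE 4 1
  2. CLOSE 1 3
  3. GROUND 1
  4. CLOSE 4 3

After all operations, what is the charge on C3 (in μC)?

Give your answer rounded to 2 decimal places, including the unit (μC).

Initial: C1(5μF, Q=7μC, V=1.40V), C2(2μF, Q=2μC, V=1.00V), C3(3μF, Q=5μC, V=1.67V), C4(4μF, Q=0μC, V=0.00V)
Op 1: CLOSE 4-1: Q_total=7.00, C_total=9.00, V=0.78; Q4=3.11, Q1=3.89; dissipated=2.178
Op 2: CLOSE 1-3: Q_total=8.89, C_total=8.00, V=1.11; Q1=5.56, Q3=3.33; dissipated=0.741
Op 3: GROUND 1: Q1=0; energy lost=3.086
Op 4: CLOSE 4-3: Q_total=6.44, C_total=7.00, V=0.92; Q4=3.68, Q3=2.76; dissipated=0.095
Final charges: Q1=0.00, Q2=2.00, Q3=2.76, Q4=3.68

Answer: 2.76 μC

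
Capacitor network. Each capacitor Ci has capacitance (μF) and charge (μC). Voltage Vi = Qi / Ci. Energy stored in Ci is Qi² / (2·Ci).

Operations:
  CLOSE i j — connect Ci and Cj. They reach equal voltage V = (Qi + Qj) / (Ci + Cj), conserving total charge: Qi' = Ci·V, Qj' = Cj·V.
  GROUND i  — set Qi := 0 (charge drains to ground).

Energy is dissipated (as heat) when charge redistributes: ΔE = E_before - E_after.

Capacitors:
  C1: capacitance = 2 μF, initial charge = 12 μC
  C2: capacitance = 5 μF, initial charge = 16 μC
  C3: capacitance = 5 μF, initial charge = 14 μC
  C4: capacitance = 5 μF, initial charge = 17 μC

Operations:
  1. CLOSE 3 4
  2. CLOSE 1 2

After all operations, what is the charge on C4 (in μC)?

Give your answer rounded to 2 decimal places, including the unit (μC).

Answer: 15.50 μC

Derivation:
Initial: C1(2μF, Q=12μC, V=6.00V), C2(5μF, Q=16μC, V=3.20V), C3(5μF, Q=14μC, V=2.80V), C4(5μF, Q=17μC, V=3.40V)
Op 1: CLOSE 3-4: Q_total=31.00, C_total=10.00, V=3.10; Q3=15.50, Q4=15.50; dissipated=0.450
Op 2: CLOSE 1-2: Q_total=28.00, C_total=7.00, V=4.00; Q1=8.00, Q2=20.00; dissipated=5.600
Final charges: Q1=8.00, Q2=20.00, Q3=15.50, Q4=15.50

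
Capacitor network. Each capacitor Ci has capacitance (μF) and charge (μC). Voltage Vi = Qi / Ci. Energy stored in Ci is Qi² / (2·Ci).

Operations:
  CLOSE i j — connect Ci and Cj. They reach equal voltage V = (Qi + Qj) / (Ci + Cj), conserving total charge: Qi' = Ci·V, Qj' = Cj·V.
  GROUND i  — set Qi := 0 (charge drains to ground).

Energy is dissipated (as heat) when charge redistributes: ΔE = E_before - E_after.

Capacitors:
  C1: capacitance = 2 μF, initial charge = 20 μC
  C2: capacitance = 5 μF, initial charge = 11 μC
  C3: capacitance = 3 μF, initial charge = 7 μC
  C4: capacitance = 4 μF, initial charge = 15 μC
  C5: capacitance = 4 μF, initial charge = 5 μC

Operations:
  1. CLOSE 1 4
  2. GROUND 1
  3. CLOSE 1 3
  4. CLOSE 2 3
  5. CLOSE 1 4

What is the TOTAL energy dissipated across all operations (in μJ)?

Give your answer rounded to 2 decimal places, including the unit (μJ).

Answer: 77.04 μJ

Derivation:
Initial: C1(2μF, Q=20μC, V=10.00V), C2(5μF, Q=11μC, V=2.20V), C3(3μF, Q=7μC, V=2.33V), C4(4μF, Q=15μC, V=3.75V), C5(4μF, Q=5μC, V=1.25V)
Op 1: CLOSE 1-4: Q_total=35.00, C_total=6.00, V=5.83; Q1=11.67, Q4=23.33; dissipated=26.042
Op 2: GROUND 1: Q1=0; energy lost=34.028
Op 3: CLOSE 1-3: Q_total=7.00, C_total=5.00, V=1.40; Q1=2.80, Q3=4.20; dissipated=3.267
Op 4: CLOSE 2-3: Q_total=15.20, C_total=8.00, V=1.90; Q2=9.50, Q3=5.70; dissipated=0.600
Op 5: CLOSE 1-4: Q_total=26.13, C_total=6.00, V=4.36; Q1=8.71, Q4=17.42; dissipated=13.103
Total dissipated: 77.039 μJ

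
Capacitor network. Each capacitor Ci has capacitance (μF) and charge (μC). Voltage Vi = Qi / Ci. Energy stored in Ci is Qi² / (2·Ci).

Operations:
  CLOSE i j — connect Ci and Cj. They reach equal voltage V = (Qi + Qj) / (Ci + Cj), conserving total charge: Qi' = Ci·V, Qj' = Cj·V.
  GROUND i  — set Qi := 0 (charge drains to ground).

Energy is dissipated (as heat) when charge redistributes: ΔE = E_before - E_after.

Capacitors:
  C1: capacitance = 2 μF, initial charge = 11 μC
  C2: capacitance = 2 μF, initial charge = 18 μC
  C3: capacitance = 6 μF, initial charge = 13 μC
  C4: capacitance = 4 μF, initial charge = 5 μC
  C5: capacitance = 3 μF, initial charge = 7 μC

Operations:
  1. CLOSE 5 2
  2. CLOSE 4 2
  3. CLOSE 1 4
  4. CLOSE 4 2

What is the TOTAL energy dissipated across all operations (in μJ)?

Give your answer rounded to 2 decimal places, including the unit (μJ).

Initial: C1(2μF, Q=11μC, V=5.50V), C2(2μF, Q=18μC, V=9.00V), C3(6μF, Q=13μC, V=2.17V), C4(4μF, Q=5μC, V=1.25V), C5(3μF, Q=7μC, V=2.33V)
Op 1: CLOSE 5-2: Q_total=25.00, C_total=5.00, V=5.00; Q5=15.00, Q2=10.00; dissipated=26.667
Op 2: CLOSE 4-2: Q_total=15.00, C_total=6.00, V=2.50; Q4=10.00, Q2=5.00; dissipated=9.375
Op 3: CLOSE 1-4: Q_total=21.00, C_total=6.00, V=3.50; Q1=7.00, Q4=14.00; dissipated=6.000
Op 4: CLOSE 4-2: Q_total=19.00, C_total=6.00, V=3.17; Q4=12.67, Q2=6.33; dissipated=0.667
Total dissipated: 42.708 μJ

Answer: 42.71 μJ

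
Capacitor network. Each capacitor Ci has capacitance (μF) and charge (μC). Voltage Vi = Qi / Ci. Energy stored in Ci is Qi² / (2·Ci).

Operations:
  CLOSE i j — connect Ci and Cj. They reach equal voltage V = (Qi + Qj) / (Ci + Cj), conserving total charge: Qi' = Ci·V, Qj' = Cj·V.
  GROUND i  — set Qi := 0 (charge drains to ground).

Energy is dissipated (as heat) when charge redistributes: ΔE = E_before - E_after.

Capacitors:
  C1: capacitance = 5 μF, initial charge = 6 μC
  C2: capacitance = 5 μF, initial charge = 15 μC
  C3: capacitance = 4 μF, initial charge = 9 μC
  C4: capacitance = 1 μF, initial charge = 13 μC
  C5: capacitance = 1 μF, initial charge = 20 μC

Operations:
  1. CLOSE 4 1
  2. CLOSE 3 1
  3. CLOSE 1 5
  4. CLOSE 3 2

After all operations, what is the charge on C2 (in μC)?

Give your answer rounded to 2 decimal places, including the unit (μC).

Initial: C1(5μF, Q=6μC, V=1.20V), C2(5μF, Q=15μC, V=3.00V), C3(4μF, Q=9μC, V=2.25V), C4(1μF, Q=13μC, V=13.00V), C5(1μF, Q=20μC, V=20.00V)
Op 1: CLOSE 4-1: Q_total=19.00, C_total=6.00, V=3.17; Q4=3.17, Q1=15.83; dissipated=58.017
Op 2: CLOSE 3-1: Q_total=24.83, C_total=9.00, V=2.76; Q3=11.04, Q1=13.80; dissipated=0.934
Op 3: CLOSE 1-5: Q_total=33.80, C_total=6.00, V=5.63; Q1=28.16, Q5=5.63; dissipated=123.851
Op 4: CLOSE 3-2: Q_total=26.04, C_total=9.00, V=2.89; Q3=11.57, Q2=14.47; dissipated=0.064
Final charges: Q1=28.16, Q2=14.47, Q3=11.57, Q4=3.17, Q5=5.63

Answer: 14.47 μC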